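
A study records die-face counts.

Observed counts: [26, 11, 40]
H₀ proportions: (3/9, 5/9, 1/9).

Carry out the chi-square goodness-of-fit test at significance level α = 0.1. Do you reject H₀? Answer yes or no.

reject H₀: yes

n = 77; E_i = n·p_i = [25.67, 42.78, 8.56]
χ² = (26−25.67)²/25.67 + (11−42.78)²/42.78 + (40−8.56)²/8.56 = 139.1792
df = 2
p-value (upper-tail) = 0.00000
At α=0.1: p < α → reject H₀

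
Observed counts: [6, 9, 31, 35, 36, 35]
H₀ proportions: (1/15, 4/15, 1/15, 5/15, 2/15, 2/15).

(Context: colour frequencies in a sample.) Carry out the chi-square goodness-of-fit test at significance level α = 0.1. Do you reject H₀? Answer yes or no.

n = 152; E_i = n·p_i = [10.13, 40.53, 10.13, 50.67, 20.27, 20.27]
χ² = (6−10.13)²/10.13 + (9−40.53)²/40.53 + (31−10.13)²/10.13 + (35−50.67)²/50.67 + (36−20.27)²/20.27 + (35−20.27)²/20.27 = 96.9556
df = 5
p-value (upper-tail) = 0.00000
At α=0.1: p < α → reject H₀

reject H₀: yes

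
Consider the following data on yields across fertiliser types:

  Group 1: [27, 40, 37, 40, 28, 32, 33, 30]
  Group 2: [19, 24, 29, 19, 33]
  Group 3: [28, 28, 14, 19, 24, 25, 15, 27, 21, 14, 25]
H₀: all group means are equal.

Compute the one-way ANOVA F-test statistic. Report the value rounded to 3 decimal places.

test statistic = 10.342

Group means [33.38, 24.80, 21.82], grand mean 26.292
SSB = Σnᵢ(x̄ᵢ−x̄)² = 632.647; SSW = ΣΣ(x−x̄ᵢ)² = 642.311
MSB = 632.647/2 = 316.3235; MSW = 642.311/21 = 30.5863
F = MSB/MSW = 10.3420
df = (2, 21)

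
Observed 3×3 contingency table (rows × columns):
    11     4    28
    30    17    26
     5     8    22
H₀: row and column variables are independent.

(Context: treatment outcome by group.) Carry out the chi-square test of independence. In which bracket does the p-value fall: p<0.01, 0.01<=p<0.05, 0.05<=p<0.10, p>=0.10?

p-value bracket: p<0.01

Row totals [43, 73, 35], col totals [46, 29, 76], n=151
χ² = (11−13.10)²/13.10 + (4−8.26)²/8.26 + (28−21.64)²/21.64 + (30−22.24)²/22.24 + (17−14.02)²/14.02 + (26−36.74)²/36.74 + (5−10.66)²/10.66 + (8−6.72)²/6.72 + (22−17.62)²/17.62 = 15.2237
df = 4
p-value (upper-tail) = 0.00426
→ bracket: p<0.01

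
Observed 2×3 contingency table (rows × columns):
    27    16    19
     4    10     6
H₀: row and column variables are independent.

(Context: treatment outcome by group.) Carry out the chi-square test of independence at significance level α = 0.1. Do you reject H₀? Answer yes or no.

reject H₀: yes

Row totals [62, 20], col totals [31, 26, 25], n=82
χ² = (27−23.44)²/23.44 + (16−19.66)²/19.66 + (19−18.90)²/18.90 + (4−7.56)²/7.56 + (10−6.34)²/6.34 + (6−6.10)²/6.10 = 5.0117
df = 2
p-value (upper-tail) = 0.08160
At α=0.1: p < α → reject H₀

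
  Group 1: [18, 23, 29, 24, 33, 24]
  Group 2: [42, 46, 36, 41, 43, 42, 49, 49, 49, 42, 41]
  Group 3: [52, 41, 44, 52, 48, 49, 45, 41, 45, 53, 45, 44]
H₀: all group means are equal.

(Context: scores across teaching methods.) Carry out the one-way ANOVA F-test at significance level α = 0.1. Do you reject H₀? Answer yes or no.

reject H₀: yes

Group means [25.17, 43.64, 46.58], grand mean 41.034
SSB = Σnᵢ(x̄ᵢ−x̄)² = 1954.670; SSW = ΣΣ(x−x̄ᵢ)² = 498.295
MSB = 1954.670/2 = 977.3350; MSW = 498.295/26 = 19.1652
F = MSB/MSW = 50.9953
df = (2, 26)
p-value (upper-tail) = 0.00000
At α=0.1: p < α → reject H₀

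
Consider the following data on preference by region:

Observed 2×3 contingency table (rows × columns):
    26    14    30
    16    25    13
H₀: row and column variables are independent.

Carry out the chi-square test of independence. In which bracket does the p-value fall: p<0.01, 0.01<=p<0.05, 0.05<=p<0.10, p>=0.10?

p-value bracket: p<0.01

Row totals [70, 54], col totals [42, 39, 43], n=124
χ² = (26−23.71)²/23.71 + (14−22.02)²/22.02 + (30−24.27)²/24.27 + (16−18.29)²/18.29 + (25−16.98)²/16.98 + (13−18.73)²/18.73 = 10.3116
df = 2
p-value (upper-tail) = 0.00577
→ bracket: p<0.01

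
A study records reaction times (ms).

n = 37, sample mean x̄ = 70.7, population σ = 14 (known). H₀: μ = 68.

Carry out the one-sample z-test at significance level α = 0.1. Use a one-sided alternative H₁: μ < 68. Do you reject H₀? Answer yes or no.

SE = σ/√n = 14/√37 = 2.3016
z = (x̄−μ₀)/SE = (70.7−68)/2.3016 = 1.1731
p-value (one-sided, H₁ less) = 0.87962
At α=0.1: p ≥ α → fail to reject H₀

reject H₀: no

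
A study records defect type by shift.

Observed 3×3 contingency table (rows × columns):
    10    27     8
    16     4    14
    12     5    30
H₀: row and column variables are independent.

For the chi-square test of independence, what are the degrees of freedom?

df = (r−1)(c−1) = (3−1)·(3−1) = 4

degrees of freedom = 4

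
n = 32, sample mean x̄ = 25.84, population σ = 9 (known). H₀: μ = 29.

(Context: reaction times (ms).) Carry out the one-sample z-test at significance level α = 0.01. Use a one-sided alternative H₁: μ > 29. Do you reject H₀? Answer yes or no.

reject H₀: no

SE = σ/√n = 9/√32 = 1.5910
z = (x̄−μ₀)/SE = (25.84−29)/1.5910 = -1.9862
p-value (one-sided, H₁ greater) = 0.97649
At α=0.01: p ≥ α → fail to reject H₀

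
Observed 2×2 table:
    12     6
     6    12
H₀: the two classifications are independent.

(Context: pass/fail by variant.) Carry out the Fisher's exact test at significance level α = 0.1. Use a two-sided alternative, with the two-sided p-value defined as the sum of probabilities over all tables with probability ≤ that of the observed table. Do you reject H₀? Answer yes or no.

reject H₀: yes

Margins: r₁=18, r₂=18, c₁=18, c₂=18, n=36
p_obs = C(18,12)·C(18,6)/C(36,18); sum pmf over tables with pmf ≤ p_obs
p-value (two-sided) = 0.09434
At α=0.1: p < α → reject H₀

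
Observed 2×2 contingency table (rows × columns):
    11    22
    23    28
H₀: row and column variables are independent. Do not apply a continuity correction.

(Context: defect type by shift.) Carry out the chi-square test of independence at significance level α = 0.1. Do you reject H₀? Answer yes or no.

reject H₀: no

Row totals [33, 51], col totals [34, 50], n=84
χ² = (11−13.36)²/13.36 + (22−19.64)²/19.64 + (23−20.64)²/20.64 + (28−30.36)²/30.36 = 1.1510
df = 1
p-value (upper-tail) = 0.28334
At α=0.1: p ≥ α → fail to reject H₀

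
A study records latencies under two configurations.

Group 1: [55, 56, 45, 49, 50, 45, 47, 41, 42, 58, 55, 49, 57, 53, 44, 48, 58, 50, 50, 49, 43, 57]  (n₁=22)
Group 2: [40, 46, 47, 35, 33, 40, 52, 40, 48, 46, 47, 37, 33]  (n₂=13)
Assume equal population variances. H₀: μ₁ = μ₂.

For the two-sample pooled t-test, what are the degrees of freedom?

degrees of freedom = 33

df = n₁ + n₂ − 2 = 22 + 13 − 2 = 33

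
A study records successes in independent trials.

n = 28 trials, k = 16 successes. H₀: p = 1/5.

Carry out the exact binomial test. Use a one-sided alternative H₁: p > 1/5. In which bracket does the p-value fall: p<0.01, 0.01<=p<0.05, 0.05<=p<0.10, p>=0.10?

p-value bracket: p<0.01

Exact binomial: n=28, k=16, p₀=1/5=0.2000
P(X≥16) from Σ C(n,i)·p₀^i·(1−p₀)^(n−i)
p-value (one-sided, H₁ greater) = 0.00002
→ bracket: p<0.01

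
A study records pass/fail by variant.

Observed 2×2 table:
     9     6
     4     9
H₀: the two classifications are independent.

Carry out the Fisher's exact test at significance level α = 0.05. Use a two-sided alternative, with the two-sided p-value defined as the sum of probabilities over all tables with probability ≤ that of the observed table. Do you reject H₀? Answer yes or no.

reject H₀: no

Margins: r₁=15, r₂=13, c₁=13, c₂=15, n=28
p_obs = C(15,9)·C(13,4)/C(28,13); sum pmf over tables with pmf ≤ p_obs
p-value (two-sided) = 0.15128
At α=0.05: p ≥ α → fail to reject H₀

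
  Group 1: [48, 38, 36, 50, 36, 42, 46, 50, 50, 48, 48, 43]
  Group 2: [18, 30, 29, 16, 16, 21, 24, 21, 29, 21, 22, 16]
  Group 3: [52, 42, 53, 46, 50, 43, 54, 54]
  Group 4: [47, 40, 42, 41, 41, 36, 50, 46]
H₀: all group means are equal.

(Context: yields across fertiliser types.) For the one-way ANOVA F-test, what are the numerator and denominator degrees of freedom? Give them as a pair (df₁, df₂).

k = 4 groups, N = 40 total
df = (k−1, N−k) = (4−1, 40−4) = (3, 36)

degrees of freedom = [3, 36]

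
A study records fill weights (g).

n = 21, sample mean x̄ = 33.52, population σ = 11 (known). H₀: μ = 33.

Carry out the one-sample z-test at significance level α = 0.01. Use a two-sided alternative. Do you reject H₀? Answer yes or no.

SE = σ/√n = 11/√21 = 2.4004
z = (x̄−μ₀)/SE = (33.52−33)/2.4004 = 0.2166
p-value (two-sided) = 0.82850
At α=0.01: p ≥ α → fail to reject H₀

reject H₀: no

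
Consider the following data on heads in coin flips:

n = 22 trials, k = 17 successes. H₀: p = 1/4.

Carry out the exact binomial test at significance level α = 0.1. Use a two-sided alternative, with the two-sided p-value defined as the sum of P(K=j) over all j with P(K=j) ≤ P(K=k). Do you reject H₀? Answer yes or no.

Exact binomial: n=22, k=17, p₀=1/4=0.2500
P(X=j) = C(n,j)·p₀^j·(1−p₀)^(n−j); p = Σ P(X=j) over j with P(X=j) ≤ P(X=17)
p-value (two-sided) = 0.00000
At α=0.1: p < α → reject H₀

reject H₀: yes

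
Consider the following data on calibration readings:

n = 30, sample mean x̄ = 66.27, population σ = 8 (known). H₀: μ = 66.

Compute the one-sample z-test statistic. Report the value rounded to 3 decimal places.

test statistic = 0.185

SE = σ/√n = 8/√30 = 1.4606
z = (x̄−μ₀)/SE = (66.27−66)/1.4606 = 0.1849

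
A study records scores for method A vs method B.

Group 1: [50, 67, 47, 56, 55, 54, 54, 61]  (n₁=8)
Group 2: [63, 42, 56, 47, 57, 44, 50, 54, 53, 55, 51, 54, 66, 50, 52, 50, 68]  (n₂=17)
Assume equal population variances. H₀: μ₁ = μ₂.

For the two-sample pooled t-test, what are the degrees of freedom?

degrees of freedom = 23

df = n₁ + n₂ − 2 = 8 + 17 − 2 = 23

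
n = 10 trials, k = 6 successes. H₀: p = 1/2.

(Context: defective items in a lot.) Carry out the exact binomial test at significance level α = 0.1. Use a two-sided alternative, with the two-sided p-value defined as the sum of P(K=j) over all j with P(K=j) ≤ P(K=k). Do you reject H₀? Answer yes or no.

Exact binomial: n=10, k=6, p₀=1/2=0.5000
P(X=j) = C(n,j)·p₀^j·(1−p₀)^(n−j); p = Σ P(X=j) over j with P(X=j) ≤ P(X=6)
p-value (two-sided) = 0.75391
At α=0.1: p ≥ α → fail to reject H₀

reject H₀: no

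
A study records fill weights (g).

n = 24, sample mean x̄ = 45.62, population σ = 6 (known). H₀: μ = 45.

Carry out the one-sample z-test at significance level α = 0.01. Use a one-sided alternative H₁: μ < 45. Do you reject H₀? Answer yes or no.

reject H₀: no

SE = σ/√n = 6/√24 = 1.2247
z = (x̄−μ₀)/SE = (45.62−45)/1.2247 = 0.5062
p-value (one-sided, H₁ less) = 0.69365
At α=0.01: p ≥ α → fail to reject H₀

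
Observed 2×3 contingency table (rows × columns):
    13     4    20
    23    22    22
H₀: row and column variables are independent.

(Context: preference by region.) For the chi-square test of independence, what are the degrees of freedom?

df = (r−1)(c−1) = (2−1)·(3−1) = 2

degrees of freedom = 2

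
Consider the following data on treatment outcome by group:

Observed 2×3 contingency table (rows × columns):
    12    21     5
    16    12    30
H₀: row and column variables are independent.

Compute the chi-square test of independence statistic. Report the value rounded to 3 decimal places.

test statistic = 17.475

Row totals [38, 58], col totals [28, 33, 35], n=96
χ² = (12−11.08)²/11.08 + (21−13.06)²/13.06 + (5−13.85)²/13.85 + (16−16.92)²/16.92 + (12−19.94)²/19.94 + (30−21.15)²/21.15 = 17.4749
df = 2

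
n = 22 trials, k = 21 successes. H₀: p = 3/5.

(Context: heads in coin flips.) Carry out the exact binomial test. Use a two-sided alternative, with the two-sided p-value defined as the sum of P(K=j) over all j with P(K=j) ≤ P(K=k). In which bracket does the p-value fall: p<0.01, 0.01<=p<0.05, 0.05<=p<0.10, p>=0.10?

p-value bracket: p<0.01

Exact binomial: n=22, k=21, p₀=3/5=0.6000
P(X=j) = C(n,j)·p₀^j·(1−p₀)^(n−j); p = Σ P(X=j) over j with P(X=j) ≤ P(X=21)
p-value (two-sided) = 0.00028
→ bracket: p<0.01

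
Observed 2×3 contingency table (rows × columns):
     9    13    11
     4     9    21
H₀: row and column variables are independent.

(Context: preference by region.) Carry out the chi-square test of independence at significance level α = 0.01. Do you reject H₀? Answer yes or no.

Row totals [33, 34], col totals [13, 22, 32], n=67
χ² = (9−6.40)²/6.40 + (13−10.84)²/10.84 + (11−15.76)²/15.76 + (4−6.60)²/6.60 + (9−11.16)²/11.16 + (21−16.24)²/16.24 = 5.7617
df = 2
p-value (upper-tail) = 0.05609
At α=0.01: p ≥ α → fail to reject H₀

reject H₀: no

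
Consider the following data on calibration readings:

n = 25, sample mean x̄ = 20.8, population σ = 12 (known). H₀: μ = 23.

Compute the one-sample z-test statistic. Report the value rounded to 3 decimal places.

test statistic = -0.917

SE = σ/√n = 12/√25 = 2.4000
z = (x̄−μ₀)/SE = (20.8−23)/2.4000 = -0.9167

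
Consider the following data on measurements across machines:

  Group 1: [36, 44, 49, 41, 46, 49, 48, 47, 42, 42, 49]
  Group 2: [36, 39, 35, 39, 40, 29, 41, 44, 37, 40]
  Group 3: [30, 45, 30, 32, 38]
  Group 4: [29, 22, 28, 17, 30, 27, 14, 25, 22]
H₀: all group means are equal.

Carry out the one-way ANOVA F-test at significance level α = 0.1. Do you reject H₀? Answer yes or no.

Group means [44.82, 38.00, 35.00, 23.78], grand mean 36.057
SSB = Σnᵢ(x̄ᵢ−x̄)² = 2244.694; SSW = ΣΣ(x−x̄ᵢ)² = 739.192
MSB = 2244.694/3 = 748.2313; MSW = 739.192/31 = 23.8449
F = MSB/MSW = 31.3791
df = (3, 31)
p-value (upper-tail) = 0.00000
At α=0.1: p < α → reject H₀

reject H₀: yes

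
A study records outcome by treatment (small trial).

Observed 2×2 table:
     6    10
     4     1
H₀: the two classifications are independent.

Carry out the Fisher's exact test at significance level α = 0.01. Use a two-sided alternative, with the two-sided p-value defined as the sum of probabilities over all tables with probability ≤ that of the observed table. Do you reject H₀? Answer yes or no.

reject H₀: no

Margins: r₁=16, r₂=5, c₁=10, c₂=11, n=21
p_obs = C(16,6)·C(5,4)/C(21,10); sum pmf over tables with pmf ≤ p_obs
p-value (two-sided) = 0.14861
At α=0.01: p ≥ α → fail to reject H₀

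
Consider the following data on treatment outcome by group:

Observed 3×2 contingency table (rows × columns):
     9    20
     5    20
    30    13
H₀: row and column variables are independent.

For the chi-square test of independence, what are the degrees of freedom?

df = (r−1)(c−1) = (3−1)·(2−1) = 2

degrees of freedom = 2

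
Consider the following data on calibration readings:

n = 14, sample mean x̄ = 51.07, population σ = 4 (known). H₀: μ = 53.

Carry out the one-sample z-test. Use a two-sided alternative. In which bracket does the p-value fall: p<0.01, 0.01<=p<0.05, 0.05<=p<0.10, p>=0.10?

SE = σ/√n = 4/√14 = 1.0690
z = (x̄−μ₀)/SE = (51.07−53)/1.0690 = -1.8053
p-value (two-sided) = 0.07102
→ bracket: 0.05<=p<0.10

p-value bracket: 0.05<=p<0.10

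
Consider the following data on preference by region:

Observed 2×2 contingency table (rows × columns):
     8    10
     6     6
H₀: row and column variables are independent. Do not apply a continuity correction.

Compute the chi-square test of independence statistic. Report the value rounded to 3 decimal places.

test statistic = 0.089

Row totals [18, 12], col totals [14, 16], n=30
χ² = (8−8.40)²/8.40 + (10−9.60)²/9.60 + (6−5.60)²/5.60 + (6−6.40)²/6.40 = 0.0893
df = 1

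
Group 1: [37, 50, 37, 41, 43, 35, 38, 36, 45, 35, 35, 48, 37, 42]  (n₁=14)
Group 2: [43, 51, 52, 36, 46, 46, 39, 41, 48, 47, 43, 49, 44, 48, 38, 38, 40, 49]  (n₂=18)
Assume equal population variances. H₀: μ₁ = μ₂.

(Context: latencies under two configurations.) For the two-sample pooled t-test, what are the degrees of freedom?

df = n₁ + n₂ − 2 = 14 + 18 − 2 = 30

degrees of freedom = 30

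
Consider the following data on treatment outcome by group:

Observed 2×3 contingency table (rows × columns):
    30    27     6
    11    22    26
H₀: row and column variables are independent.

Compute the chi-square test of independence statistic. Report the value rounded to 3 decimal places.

test statistic = 21.707

Row totals [63, 59], col totals [41, 49, 32], n=122
χ² = (30−21.17)²/21.17 + (27−25.30)²/25.30 + (6−16.52)²/16.52 + (11−19.83)²/19.83 + (22−23.70)²/23.70 + (26−15.48)²/15.48 = 21.7073
df = 2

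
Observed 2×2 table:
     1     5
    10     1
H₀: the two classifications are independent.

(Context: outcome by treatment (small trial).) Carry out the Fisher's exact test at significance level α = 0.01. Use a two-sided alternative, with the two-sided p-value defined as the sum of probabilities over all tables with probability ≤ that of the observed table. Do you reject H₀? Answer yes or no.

reject H₀: yes

Margins: r₁=6, r₂=11, c₁=11, c₂=6, n=17
p_obs = C(6,1)·C(11,10)/C(17,11); sum pmf over tables with pmf ≤ p_obs
p-value (two-sided) = 0.00541
At α=0.01: p < α → reject H₀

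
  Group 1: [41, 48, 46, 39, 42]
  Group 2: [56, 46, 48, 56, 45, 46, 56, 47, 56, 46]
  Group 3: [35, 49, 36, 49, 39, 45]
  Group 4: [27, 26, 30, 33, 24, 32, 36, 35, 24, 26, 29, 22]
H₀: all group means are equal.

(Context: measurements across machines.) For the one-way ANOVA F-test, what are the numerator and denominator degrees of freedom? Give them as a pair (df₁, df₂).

k = 4 groups, N = 33 total
df = (k−1, N−k) = (4−1, 33−4) = (3, 29)

degrees of freedom = [3, 29]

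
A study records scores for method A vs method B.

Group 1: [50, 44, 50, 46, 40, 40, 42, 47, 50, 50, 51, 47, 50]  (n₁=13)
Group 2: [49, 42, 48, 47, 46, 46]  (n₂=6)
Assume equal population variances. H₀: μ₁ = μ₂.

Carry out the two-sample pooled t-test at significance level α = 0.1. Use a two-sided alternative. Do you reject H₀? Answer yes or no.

x̄₁=46.692, s₁=4.008, n₁=13
x̄₂=46.333, s₂=2.422, n₂=6
s_p² = [12·4.008² + 5·2.422²]/17 = 13.0649
SE = √(s_p²·(1/13+1/6)) = 1.7839
t = (46.692−46.333)/1.7839 = 0.2012
df = 17
p-value (two-sided) = 0.84291
At α=0.1: p ≥ α → fail to reject H₀

reject H₀: no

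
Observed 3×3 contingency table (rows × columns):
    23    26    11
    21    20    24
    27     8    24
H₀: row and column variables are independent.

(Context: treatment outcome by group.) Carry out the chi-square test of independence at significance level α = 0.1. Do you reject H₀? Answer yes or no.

Row totals [60, 65, 59], col totals [71, 54, 59], n=184
χ² = (23−23.15)²/23.15 + (26−17.61)²/17.61 + (11−19.24)²/19.24 + (21−25.08)²/25.08 + (20−19.08)²/19.08 + (24−20.84)²/20.84 + (27−22.77)²/22.77 + (8−17.32)²/17.32 + (24−18.92)²/18.92 = 15.8791
df = 4
p-value (upper-tail) = 0.00319
At α=0.1: p < α → reject H₀

reject H₀: yes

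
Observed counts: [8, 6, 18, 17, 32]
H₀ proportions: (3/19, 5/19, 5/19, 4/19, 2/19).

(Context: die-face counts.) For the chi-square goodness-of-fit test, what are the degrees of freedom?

degrees of freedom = 4

df = k − 1 = 5 − 1 = 4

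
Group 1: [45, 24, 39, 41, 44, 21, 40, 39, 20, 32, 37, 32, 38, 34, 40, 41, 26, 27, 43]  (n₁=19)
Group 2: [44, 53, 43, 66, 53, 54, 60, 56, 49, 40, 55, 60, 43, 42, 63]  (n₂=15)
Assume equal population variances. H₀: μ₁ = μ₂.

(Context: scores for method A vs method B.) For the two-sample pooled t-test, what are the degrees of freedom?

df = n₁ + n₂ − 2 = 19 + 15 − 2 = 32

degrees of freedom = 32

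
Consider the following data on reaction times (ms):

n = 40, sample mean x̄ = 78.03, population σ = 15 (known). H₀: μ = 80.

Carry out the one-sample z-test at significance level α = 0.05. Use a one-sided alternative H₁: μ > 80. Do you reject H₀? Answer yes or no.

reject H₀: no

SE = σ/√n = 15/√40 = 2.3717
z = (x̄−μ₀)/SE = (78.03−80)/2.3717 = -0.8306
p-value (one-sided, H₁ greater) = 0.79691
At α=0.05: p ≥ α → fail to reject H₀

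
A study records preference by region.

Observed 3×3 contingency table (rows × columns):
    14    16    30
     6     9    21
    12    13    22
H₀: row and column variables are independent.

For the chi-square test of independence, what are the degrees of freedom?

degrees of freedom = 4

df = (r−1)(c−1) = (3−1)·(3−1) = 4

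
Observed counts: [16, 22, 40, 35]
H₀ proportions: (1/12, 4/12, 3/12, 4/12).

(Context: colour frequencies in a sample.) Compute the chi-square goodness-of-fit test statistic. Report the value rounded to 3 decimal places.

n = 113; E_i = n·p_i = [9.42, 37.67, 28.25, 37.67]
χ² = (16−9.42)²/9.42 + (22−37.67)²/37.67 + (40−28.25)²/28.25 + (35−37.67)²/37.67 = 16.1947
df = 3

test statistic = 16.195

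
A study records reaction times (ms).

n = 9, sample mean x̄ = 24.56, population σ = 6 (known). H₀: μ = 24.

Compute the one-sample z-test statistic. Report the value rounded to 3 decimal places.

test statistic = 0.280

SE = σ/√n = 6/√9 = 2.0000
z = (x̄−μ₀)/SE = (24.56−24)/2.0000 = 0.2800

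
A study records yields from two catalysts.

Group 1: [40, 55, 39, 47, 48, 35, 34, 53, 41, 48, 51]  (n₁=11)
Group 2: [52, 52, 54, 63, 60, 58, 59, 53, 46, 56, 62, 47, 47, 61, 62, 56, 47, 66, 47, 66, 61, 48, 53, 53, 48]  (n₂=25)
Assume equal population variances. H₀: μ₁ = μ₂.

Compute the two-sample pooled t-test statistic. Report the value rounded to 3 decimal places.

test statistic = -4.328

x̄₁=44.636, s₁=7.201, n₁=11
x̄₂=55.080, s₂=6.435, n₂=25
s_p² = [10·7.201² + 24·6.435²]/34 = 44.4819
SE = √(s_p²·(1/11+1/25)) = 2.4131
t = (44.636−55.080)/2.4131 = -4.3279
df = 34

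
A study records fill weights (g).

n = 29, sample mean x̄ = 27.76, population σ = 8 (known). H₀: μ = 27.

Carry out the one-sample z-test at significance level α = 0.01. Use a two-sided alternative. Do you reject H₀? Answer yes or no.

SE = σ/√n = 8/√29 = 1.4856
z = (x̄−μ₀)/SE = (27.76−27)/1.4856 = 0.5116
p-value (two-sided) = 0.60894
At α=0.01: p ≥ α → fail to reject H₀

reject H₀: no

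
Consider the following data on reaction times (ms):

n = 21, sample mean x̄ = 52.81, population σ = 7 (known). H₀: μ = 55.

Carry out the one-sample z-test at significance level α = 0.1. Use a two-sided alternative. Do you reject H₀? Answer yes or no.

SE = σ/√n = 7/√21 = 1.5275
z = (x̄−μ₀)/SE = (52.81−55)/1.5275 = -1.4337
p-value (two-sided) = 0.15166
At α=0.1: p ≥ α → fail to reject H₀

reject H₀: no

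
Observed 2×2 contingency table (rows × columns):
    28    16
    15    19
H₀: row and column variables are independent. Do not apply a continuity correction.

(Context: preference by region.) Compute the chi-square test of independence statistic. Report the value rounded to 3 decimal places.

test statistic = 2.954

Row totals [44, 34], col totals [43, 35], n=78
χ² = (28−24.26)²/24.26 + (16−19.74)²/19.74 + (15−18.74)²/18.74 + (19−15.26)²/15.26 = 2.9539
df = 1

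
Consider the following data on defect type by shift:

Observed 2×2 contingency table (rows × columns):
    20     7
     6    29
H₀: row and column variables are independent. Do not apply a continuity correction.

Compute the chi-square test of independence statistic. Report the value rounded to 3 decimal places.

test statistic = 20.288

Row totals [27, 35], col totals [26, 36], n=62
χ² = (20−11.32)²/11.32 + (7−15.68)²/15.68 + (6−14.68)²/14.68 + (29−20.32)²/20.32 = 20.2884
df = 1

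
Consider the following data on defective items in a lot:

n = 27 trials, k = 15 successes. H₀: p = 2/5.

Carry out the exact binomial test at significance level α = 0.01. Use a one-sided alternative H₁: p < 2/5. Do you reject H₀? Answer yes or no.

Exact binomial: n=27, k=15, p₀=2/5=0.4000
P(X≤15) from Σ C(n,i)·p₀^i·(1−p₀)^(n−i)
p-value (one-sided, H₁ less) = 0.96630
At α=0.01: p ≥ α → fail to reject H₀

reject H₀: no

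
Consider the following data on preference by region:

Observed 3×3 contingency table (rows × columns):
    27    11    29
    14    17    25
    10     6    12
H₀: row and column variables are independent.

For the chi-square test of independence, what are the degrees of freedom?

degrees of freedom = 4

df = (r−1)(c−1) = (3−1)·(3−1) = 4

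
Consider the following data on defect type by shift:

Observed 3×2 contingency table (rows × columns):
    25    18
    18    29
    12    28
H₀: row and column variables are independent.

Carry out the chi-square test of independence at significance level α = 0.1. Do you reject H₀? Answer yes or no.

reject H₀: yes

Row totals [43, 47, 40], col totals [55, 75], n=130
χ² = (25−18.19)²/18.19 + (18−24.81)²/24.81 + (18−19.88)²/19.88 + (29−27.12)²/27.12 + (12−16.92)²/16.92 + (28−23.08)²/23.08 = 7.2077
df = 2
p-value (upper-tail) = 0.02722
At α=0.1: p < α → reject H₀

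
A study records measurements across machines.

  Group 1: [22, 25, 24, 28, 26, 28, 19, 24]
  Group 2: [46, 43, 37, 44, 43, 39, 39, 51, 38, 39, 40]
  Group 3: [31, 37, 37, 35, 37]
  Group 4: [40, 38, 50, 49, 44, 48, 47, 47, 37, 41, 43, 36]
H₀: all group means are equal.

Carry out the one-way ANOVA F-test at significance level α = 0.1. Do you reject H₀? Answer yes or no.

reject H₀: yes

Group means [24.50, 41.73, 35.40, 43.33], grand mean 37.556
SSB = Σnᵢ(x̄ᵢ−x̄)² = 1978.840; SSW = ΣΣ(x−x̄ᵢ)² = 530.048
MSB = 1978.840/3 = 659.6135; MSW = 530.048/32 = 16.5640
F = MSB/MSW = 39.8221
df = (3, 32)
p-value (upper-tail) = 0.00000
At α=0.1: p < α → reject H₀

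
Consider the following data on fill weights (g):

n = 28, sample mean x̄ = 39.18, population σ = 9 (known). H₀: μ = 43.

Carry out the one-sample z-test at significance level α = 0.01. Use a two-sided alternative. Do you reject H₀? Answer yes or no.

SE = σ/√n = 9/√28 = 1.7008
z = (x̄−μ₀)/SE = (39.18−43)/1.7008 = -2.2459
p-value (two-sided) = 0.02471
At α=0.01: p ≥ α → fail to reject H₀

reject H₀: no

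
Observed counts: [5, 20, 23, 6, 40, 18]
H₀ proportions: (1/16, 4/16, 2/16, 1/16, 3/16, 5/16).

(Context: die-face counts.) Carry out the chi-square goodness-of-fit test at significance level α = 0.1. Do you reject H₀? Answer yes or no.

n = 112; E_i = n·p_i = [7.00, 28.00, 14.00, 7.00, 21.00, 35.00]
χ² = (5−7.00)²/7.00 + (20−28.00)²/28.00 + (23−14.00)²/14.00 + (6−7.00)²/7.00 + (40−21.00)²/21.00 + (18−35.00)²/35.00 = 34.2333
df = 5
p-value (upper-tail) = 0.00000
At α=0.1: p < α → reject H₀

reject H₀: yes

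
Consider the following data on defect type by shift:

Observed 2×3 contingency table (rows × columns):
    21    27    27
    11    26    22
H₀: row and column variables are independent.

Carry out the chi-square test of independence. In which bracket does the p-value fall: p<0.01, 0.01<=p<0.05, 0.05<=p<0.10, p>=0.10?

Row totals [75, 59], col totals [32, 53, 49], n=134
χ² = (21−17.91)²/17.91 + (27−29.66)²/29.66 + (27−27.43)²/27.43 + (11−14.09)²/14.09 + (26−23.34)²/23.34 + (22−21.57)²/21.57 = 1.7688
df = 2
p-value (upper-tail) = 0.41295
→ bracket: p>=0.10

p-value bracket: p>=0.10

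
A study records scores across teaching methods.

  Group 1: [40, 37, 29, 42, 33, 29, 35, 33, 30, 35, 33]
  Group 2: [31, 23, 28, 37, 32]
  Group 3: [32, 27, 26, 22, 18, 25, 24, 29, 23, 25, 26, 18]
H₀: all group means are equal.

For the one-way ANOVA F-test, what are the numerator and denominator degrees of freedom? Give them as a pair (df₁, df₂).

degrees of freedom = [2, 25]

k = 3 groups, N = 28 total
df = (k−1, N−k) = (3−1, 28−3) = (2, 25)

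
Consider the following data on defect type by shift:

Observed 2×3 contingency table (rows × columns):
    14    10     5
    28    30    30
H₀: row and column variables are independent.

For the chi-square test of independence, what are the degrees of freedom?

degrees of freedom = 2

df = (r−1)(c−1) = (2−1)·(3−1) = 2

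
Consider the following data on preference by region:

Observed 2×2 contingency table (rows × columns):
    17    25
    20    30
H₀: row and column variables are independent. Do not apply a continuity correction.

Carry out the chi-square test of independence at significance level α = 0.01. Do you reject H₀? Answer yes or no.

Row totals [42, 50], col totals [37, 55], n=92
χ² = (17−16.89)²/16.89 + (25−25.11)²/25.11 + (20−20.11)²/20.11 + (30−29.89)²/29.89 = 0.0022
df = 1
p-value (upper-tail) = 0.96299
At α=0.01: p ≥ α → fail to reject H₀

reject H₀: no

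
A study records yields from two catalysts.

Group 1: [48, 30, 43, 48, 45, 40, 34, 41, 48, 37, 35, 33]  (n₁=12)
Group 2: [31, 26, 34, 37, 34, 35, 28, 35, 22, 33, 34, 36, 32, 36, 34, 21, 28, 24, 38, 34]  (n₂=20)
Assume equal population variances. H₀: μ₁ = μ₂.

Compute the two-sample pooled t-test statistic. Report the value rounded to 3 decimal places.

test statistic = 4.217

x̄₁=40.167, s₁=6.365, n₁=12
x̄₂=31.600, s₂=5.041, n₂=20
s_p² = [11·6.365² + 19·5.041²]/30 = 30.9489
SE = √(s_p²·(1/12+1/20)) = 2.0314
t = (40.167−31.600)/2.0314 = 4.2172
df = 30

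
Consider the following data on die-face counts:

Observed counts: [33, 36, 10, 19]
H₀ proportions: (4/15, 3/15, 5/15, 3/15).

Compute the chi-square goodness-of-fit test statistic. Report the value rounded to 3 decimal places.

n = 98; E_i = n·p_i = [26.13, 19.60, 32.67, 19.60]
χ² = (33−26.13)²/26.13 + (36−19.60)²/19.60 + (10−32.67)²/32.67 + (19−19.60)²/19.60 = 31.2730
df = 3

test statistic = 31.273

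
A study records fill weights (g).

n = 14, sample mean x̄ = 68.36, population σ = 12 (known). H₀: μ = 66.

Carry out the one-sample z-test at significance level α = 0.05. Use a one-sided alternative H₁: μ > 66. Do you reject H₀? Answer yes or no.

SE = σ/√n = 12/√14 = 3.2071
z = (x̄−μ₀)/SE = (68.36−66)/3.2071 = 0.7359
p-value (one-sided, H₁ greater) = 0.23091
At α=0.05: p ≥ α → fail to reject H₀

reject H₀: no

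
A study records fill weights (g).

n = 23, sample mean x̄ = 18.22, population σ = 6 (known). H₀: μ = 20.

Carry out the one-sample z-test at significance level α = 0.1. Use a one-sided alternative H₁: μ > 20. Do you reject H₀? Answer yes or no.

reject H₀: no

SE = σ/√n = 6/√23 = 1.2511
z = (x̄−μ₀)/SE = (18.22−20)/1.2511 = -1.4228
p-value (one-sided, H₁ greater) = 0.92260
At α=0.1: p ≥ α → fail to reject H₀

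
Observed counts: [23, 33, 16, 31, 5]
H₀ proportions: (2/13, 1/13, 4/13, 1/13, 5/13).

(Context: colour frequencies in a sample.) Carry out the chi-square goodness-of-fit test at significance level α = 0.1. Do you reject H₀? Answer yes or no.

n = 108; E_i = n·p_i = [16.62, 8.31, 33.23, 8.31, 41.54]
χ² = (23−16.62)²/16.62 + (33−8.31)²/8.31 + (16−33.23)²/33.23 + (31−8.31)²/8.31 + (5−41.54)²/41.54 = 178.9028
df = 4
p-value (upper-tail) = 0.00000
At α=0.1: p < α → reject H₀

reject H₀: yes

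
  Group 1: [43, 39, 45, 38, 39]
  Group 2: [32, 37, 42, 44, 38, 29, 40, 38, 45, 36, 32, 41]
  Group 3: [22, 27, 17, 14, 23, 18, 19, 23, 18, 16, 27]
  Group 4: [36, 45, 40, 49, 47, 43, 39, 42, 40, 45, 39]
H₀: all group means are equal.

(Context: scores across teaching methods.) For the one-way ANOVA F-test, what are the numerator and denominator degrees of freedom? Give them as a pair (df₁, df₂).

degrees of freedom = [3, 35]

k = 4 groups, N = 39 total
df = (k−1, N−k) = (4−1, 39−4) = (3, 35)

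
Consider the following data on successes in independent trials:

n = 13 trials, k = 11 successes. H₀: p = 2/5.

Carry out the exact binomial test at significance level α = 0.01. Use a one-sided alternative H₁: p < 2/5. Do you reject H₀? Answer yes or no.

Exact binomial: n=13, k=11, p₀=2/5=0.4000
P(X≤11) from Σ C(n,i)·p₀^i·(1−p₀)^(n−i)
p-value (one-sided, H₁ less) = 0.99986
At α=0.01: p ≥ α → fail to reject H₀

reject H₀: no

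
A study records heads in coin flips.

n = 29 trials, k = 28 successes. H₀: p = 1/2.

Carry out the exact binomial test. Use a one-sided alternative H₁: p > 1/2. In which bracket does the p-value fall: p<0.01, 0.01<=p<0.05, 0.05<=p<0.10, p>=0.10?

Exact binomial: n=29, k=28, p₀=1/2=0.5000
P(X≥28) from Σ C(n,i)·p₀^i·(1−p₀)^(n−i)
p-value (one-sided, H₁ greater) = 0.00000
→ bracket: p<0.01

p-value bracket: p<0.01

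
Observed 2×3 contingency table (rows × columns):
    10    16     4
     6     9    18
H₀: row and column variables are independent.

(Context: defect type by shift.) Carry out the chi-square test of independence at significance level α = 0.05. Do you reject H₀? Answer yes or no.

Row totals [30, 33], col totals [16, 25, 22], n=63
χ² = (10−7.62)²/7.62 + (16−11.90)²/11.90 + (4−10.48)²/10.48 + (6−8.38)²/8.38 + (9−13.10)²/13.10 + (18−11.52)²/11.52 = 11.7529
df = 2
p-value (upper-tail) = 0.00280
At α=0.05: p < α → reject H₀

reject H₀: yes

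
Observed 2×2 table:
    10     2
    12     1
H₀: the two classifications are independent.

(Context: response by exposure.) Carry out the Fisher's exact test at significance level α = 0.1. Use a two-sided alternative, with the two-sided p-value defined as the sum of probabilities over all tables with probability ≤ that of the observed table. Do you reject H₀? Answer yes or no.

reject H₀: no

Margins: r₁=12, r₂=13, c₁=22, c₂=3, n=25
p_obs = C(12,10)·C(13,12)/C(25,22); sum pmf over tables with pmf ≤ p_obs
p-value (two-sided) = 0.59304
At α=0.1: p ≥ α → fail to reject H₀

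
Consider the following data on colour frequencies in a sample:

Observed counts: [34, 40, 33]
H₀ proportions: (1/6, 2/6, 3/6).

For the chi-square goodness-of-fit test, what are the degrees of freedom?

degrees of freedom = 2

df = k − 1 = 3 − 1 = 2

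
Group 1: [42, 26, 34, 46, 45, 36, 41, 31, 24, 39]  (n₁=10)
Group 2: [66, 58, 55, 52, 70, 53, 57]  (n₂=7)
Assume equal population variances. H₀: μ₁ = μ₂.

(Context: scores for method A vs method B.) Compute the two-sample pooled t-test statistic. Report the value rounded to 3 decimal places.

test statistic = -6.209

x̄₁=36.400, s₁=7.619, n₁=10
x̄₂=58.714, s₂=6.775, n₂=7
s_p² = [9·7.619² + 6·6.775²]/15 = 53.1886
SE = √(s_p²·(1/10+1/7)) = 3.5941
t = (36.400−58.714)/3.5941 = -6.2087
df = 15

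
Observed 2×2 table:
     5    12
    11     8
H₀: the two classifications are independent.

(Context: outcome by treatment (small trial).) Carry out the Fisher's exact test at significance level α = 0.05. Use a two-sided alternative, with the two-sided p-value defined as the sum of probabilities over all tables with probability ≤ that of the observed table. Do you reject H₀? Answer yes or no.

Margins: r₁=17, r₂=19, c₁=16, c₂=20, n=36
p_obs = C(17,5)·C(19,11)/C(36,16); sum pmf over tables with pmf ≤ p_obs
p-value (two-sided) = 0.10647
At α=0.05: p ≥ α → fail to reject H₀

reject H₀: no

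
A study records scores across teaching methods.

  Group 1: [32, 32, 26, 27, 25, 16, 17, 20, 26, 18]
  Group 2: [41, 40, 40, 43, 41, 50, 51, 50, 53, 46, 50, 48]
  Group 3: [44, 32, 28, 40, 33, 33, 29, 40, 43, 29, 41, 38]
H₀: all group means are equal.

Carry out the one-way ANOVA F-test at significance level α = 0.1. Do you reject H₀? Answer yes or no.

reject H₀: yes

Group means [23.90, 46.08, 35.83], grand mean 35.941
SSB = Σnᵢ(x̄ᵢ−x̄)² = 2684.399; SSW = ΣΣ(x−x̄ᵢ)² = 937.483
MSB = 2684.399/2 = 1342.1995; MSW = 937.483/31 = 30.2414
F = MSB/MSW = 44.3829
df = (2, 31)
p-value (upper-tail) = 0.00000
At α=0.1: p < α → reject H₀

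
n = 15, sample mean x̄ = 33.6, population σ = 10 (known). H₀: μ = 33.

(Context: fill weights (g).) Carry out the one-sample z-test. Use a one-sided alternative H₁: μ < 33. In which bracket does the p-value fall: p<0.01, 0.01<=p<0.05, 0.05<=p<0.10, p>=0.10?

SE = σ/√n = 10/√15 = 2.5820
z = (x̄−μ₀)/SE = (33.6−33)/2.5820 = 0.2324
p-value (one-sided, H₁ less) = 0.59188
→ bracket: p>=0.10

p-value bracket: p>=0.10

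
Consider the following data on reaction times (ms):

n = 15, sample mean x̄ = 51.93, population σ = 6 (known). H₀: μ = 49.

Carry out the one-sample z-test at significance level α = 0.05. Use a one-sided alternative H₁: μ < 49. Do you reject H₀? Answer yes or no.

SE = σ/√n = 6/√15 = 1.5492
z = (x̄−μ₀)/SE = (51.93−49)/1.5492 = 1.8913
p-value (one-sided, H₁ less) = 0.97071
At α=0.05: p ≥ α → fail to reject H₀

reject H₀: no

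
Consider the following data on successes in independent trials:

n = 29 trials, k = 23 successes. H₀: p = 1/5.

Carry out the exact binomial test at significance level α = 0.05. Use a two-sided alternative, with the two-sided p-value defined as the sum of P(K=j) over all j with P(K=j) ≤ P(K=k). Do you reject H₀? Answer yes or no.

reject H₀: yes

Exact binomial: n=29, k=23, p₀=1/5=0.2000
P(X=j) = C(n,j)·p₀^j·(1−p₀)^(n−j); p = Σ P(X=j) over j with P(X=j) ≤ P(X=23)
p-value (two-sided) = 0.00000
At α=0.05: p < α → reject H₀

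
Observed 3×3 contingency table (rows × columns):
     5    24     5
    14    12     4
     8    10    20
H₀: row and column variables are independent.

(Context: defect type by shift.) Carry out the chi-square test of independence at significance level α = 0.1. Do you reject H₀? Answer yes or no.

reject H₀: yes

Row totals [34, 30, 38], col totals [27, 46, 29], n=102
χ² = (5−9.00)²/9.00 + (24−15.33)²/15.33 + (5−9.67)²/9.67 + (14−7.94)²/7.94 + (12−13.53)²/13.53 + (4−8.53)²/8.53 + (8−10.06)²/10.06 + (10−17.14)²/17.14 + (20−10.80)²/10.80 = 27.3514
df = 4
p-value (upper-tail) = 0.00002
At α=0.1: p < α → reject H₀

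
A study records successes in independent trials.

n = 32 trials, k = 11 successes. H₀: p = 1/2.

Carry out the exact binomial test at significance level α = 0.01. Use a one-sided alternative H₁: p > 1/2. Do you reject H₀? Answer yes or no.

reject H₀: no

Exact binomial: n=32, k=11, p₀=1/2=0.5000
P(X≥11) from Σ C(n,i)·p₀^i·(1−p₀)^(n−i)
p-value (one-sided, H₁ greater) = 0.97495
At α=0.01: p ≥ α → fail to reject H₀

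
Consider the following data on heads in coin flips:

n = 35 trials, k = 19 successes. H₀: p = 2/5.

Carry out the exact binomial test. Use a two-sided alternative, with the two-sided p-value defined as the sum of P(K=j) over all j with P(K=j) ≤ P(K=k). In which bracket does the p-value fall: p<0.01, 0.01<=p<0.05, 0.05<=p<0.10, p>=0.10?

Exact binomial: n=35, k=19, p₀=2/5=0.4000
P(X=j) = C(n,j)·p₀^j·(1−p₀)^(n−j); p = Σ P(X=j) over j with P(X=j) ≤ P(X=19)
p-value (two-sided) = 0.08749
→ bracket: 0.05<=p<0.10

p-value bracket: 0.05<=p<0.10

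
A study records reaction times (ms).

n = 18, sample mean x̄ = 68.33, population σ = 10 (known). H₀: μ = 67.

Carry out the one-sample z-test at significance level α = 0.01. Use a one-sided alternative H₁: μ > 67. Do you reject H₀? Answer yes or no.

SE = σ/√n = 10/√18 = 2.3570
z = (x̄−μ₀)/SE = (68.33−67)/2.3570 = 0.5643
p-value (one-sided, H₁ greater) = 0.28628
At α=0.01: p ≥ α → fail to reject H₀

reject H₀: no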